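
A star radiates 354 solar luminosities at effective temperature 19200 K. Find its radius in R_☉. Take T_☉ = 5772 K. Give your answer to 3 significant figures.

R/R_☉ = √(L/L_☉) / (T/T_☉)² = √(354) / (3.326)²
       = 18.81 / 11.06 = 1.700.

1.70 R_☉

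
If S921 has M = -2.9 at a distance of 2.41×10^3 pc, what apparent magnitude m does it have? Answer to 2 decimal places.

m = M + 5 log₁₀(d/10 pc) = -2.9 + 5 log₁₀(2.41×10^3/10)
  = -2.9 + 5 × 2.382 = -2.9 + 11.91 = 9.01.

9.01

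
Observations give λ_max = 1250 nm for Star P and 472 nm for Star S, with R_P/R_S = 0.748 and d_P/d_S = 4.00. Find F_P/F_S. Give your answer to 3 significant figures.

Wien's law: T_P/T_S = λ_S/λ_P = 472/1250 = 0.3776.
L_P/L_S = (R_P/R_S)²(T_P/T_S)⁴ = (0.748)²(0.3776)⁴ = 0.01137.
F_P/F_S = (L_P/L_S)/(d_P/d_S)² = 0.01137/(4.00)² = 7.109×10^-4.

7.11×10^-4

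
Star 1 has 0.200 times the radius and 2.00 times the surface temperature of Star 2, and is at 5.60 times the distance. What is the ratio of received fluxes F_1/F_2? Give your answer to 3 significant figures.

0.0204

L_1/L_2 = (R_1/R_2)²(T_1/T_2)⁴ = (0.200)² × (2.00)⁴ = 0.6400.
F_1/F_2 = (L_1/L_2)/(d_1/d_2)² = 0.6400 / (5.60)² = 0.02041.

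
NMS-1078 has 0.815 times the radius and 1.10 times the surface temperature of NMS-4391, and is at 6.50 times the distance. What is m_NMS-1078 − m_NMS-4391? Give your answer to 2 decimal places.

L_NMS-1078/L_NMS-4391 = (0.815)²(1.10)⁴ = 0.9725.
F_NMS-1078/F_NMS-4391 = (L_NMS-1078/L_NMS-4391)/(d_NMS-1078/d_NMS-4391)² = 0.9725/42.25 = 0.02302.
m_NMS-1078 − m_NMS-4391 = −2.5 log₁₀(0.02302) = 4.09.

4.09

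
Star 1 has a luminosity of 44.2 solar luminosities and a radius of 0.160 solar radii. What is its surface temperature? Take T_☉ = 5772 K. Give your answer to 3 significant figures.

T/T_☉ = (L/L_☉)^(1/4) / (R/R_☉)^(1/2)
T = 5772 × (44.2)^(1/4) / √(0.160) = 5772 × 2.578 / 0.4000 = 3.721×10^4 K.

3.72×10^4 K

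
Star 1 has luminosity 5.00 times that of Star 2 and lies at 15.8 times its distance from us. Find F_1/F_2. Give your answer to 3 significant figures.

0.0200

F = L/(4πd²), so F_1/F_2 = (L_1/L_2) / (d_1/d_2)²
= 5.00 / (15.8)² = 5.00 / 249.6 = 0.02003.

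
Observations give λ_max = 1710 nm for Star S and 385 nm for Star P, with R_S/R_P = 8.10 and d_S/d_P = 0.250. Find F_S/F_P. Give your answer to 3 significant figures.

2.70

Wien's law: T_S/T_P = λ_P/λ_S = 385/1710 = 0.2251.
L_S/L_P = (R_S/R_P)²(T_S/T_P)⁴ = (8.10)²(0.2251)⁴ = 0.1686.
F_S/F_P = (L_S/L_P)/(d_S/d_P)² = 0.1686/(0.250)² = 2.697.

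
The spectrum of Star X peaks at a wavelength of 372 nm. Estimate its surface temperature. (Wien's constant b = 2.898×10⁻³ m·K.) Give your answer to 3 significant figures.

T = b/λ_max = 2.898×10⁻³ / (372×10⁻⁹) = 7790 K.

7.79×10^3 K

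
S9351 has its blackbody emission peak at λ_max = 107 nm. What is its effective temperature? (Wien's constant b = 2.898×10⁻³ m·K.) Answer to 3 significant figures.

2.71×10^4 K

T = b/λ_max = 2.898×10⁻³ / (107×10⁻⁹) = 2.708×10^4 K.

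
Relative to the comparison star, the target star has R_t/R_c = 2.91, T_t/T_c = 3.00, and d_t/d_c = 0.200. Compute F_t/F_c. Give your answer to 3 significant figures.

L_t/L_c = (R_t/R_c)²(T_t/T_c)⁴ = (2.91)² × (3.00)⁴ = 685.9.
F_t/F_c = (L_t/L_c)/(d_t/d_c)² = 685.9 / (0.200)² = 1.715×10^4.

1.71×10^4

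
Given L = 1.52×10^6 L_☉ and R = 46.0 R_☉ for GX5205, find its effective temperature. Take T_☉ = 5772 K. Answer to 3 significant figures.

T/T_☉ = (L/L_☉)^(1/4) / (R/R_☉)^(1/2)
T = 5772 × (1.52×10^6)^(1/4) / √(46.0) = 5772 × 35.11 / 6.782 = 2.988×10^4 K.

2.99×10^4 K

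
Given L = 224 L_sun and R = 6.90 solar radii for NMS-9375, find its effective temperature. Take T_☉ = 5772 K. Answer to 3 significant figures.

8.50×10^3 K

T/T_☉ = (L/L_☉)^(1/4) / (R/R_☉)^(1/2)
T = 5772 × (224)^(1/4) / √(6.90) = 5772 × 3.869 / 2.627 = 8501 K.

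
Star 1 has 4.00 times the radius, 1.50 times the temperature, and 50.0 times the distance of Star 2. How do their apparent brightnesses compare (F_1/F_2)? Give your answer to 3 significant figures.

L_1/L_2 = (R_1/R_2)²(T_1/T_2)⁴ = (4.00)² × (1.50)⁴ = 81.00.
F_1/F_2 = (L_1/L_2)/(d_1/d_2)² = 81.00 / (50.0)² = 0.03240.

0.0324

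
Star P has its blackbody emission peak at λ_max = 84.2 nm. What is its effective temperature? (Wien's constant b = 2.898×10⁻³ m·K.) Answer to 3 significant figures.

T = b/λ_max = 2.898×10⁻³ / (84.2×10⁻⁹) = 3.442×10^4 K.

3.44×10^4 K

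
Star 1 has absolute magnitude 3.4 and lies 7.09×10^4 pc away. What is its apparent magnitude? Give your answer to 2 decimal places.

m = M + 5 log₁₀(d/10 pc) = 3.4 + 5 log₁₀(7.09×10^4/10)
  = 3.4 + 5 × 3.851 = 3.4 + 19.25 = 22.65.

22.65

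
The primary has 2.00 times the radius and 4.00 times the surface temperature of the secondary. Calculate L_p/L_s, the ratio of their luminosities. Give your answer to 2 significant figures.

1.0×10^3

From the Stefan–Boltzmann law, L ∝ R²T⁴, so
L_p/L_s = (R_p/R_s)² (T_p/T_s)⁴ = (2.00)² × (4.00)⁴ = 4.000 × 256.0 = 1024.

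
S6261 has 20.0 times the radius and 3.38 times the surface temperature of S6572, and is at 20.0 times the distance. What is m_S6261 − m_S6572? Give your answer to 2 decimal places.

L_S6261/L_S6572 = (20.0)²(3.38)⁴ = 5.221×10^4.
F_S6261/F_S6572 = (L_S6261/L_S6572)/(d_S6261/d_S6572)² = 5.221×10^4/400.0 = 130.5.
m_S6261 − m_S6572 = −2.5 log₁₀(130.5) = -5.29.

-5.29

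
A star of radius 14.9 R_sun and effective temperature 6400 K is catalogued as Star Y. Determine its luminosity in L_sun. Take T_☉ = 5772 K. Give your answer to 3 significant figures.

L/L_☉ = (R/R_☉)² (T/T_☉)⁴ = (14.9)² × (6400/5772)⁴
       = 222.0 × (1.109)⁴ = 222.0 × 1.512 = 335.6.

336 L_sun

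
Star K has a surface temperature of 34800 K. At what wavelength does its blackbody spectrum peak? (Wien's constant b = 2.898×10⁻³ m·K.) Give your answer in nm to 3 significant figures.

λ_max = b/T = 2.898×10⁻³ / 34800 = 8.33×10^-8 m = 83.28 nm.

83.3 nm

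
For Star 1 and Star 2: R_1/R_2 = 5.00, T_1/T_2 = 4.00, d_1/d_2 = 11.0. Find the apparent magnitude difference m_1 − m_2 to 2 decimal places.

-4.31

L_1/L_2 = (5.00)²(4.00)⁴ = 6400.
F_1/F_2 = (L_1/L_2)/(d_1/d_2)² = 6400/121.0 = 52.89.
m_1 − m_2 = −2.5 log₁₀(52.89) = -4.31.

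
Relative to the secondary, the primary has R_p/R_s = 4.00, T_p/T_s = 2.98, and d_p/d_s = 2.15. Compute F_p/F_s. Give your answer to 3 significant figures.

L_p/L_s = (R_p/R_s)²(T_p/T_s)⁴ = (4.00)² × (2.98)⁴ = 1262.
F_p/F_s = (L_p/L_s)/(d_p/d_s)² = 1262 / (2.15)² = 273.0.

273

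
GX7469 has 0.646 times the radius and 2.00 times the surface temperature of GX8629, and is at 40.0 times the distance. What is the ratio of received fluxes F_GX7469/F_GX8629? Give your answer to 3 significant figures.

0.00417

L_GX7469/L_GX8629 = (R_GX7469/R_GX8629)²(T_GX7469/T_GX8629)⁴ = (0.646)² × (2.00)⁴ = 6.677.
F_GX7469/F_GX8629 = (L_GX7469/L_GX8629)/(d_GX7469/d_GX8629)² = 6.677 / (40.0)² = 0.004173.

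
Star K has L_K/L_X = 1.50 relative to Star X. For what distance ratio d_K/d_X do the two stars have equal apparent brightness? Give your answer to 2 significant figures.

1.2

Equal flux requires L_K/d_K² = L_X/d_X², so d_K/d_X = √(L_K/L_X)
= √(1.50) = 1.225.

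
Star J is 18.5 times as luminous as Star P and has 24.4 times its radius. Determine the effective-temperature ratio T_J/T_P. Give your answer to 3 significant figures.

0.420

L ∝ R²T⁴ gives T ∝ (L/R²)^(1/4), so
T_J/T_P = (18.5 / 24.4²)^(1/4) = (0.03107)^(1/4) = 0.4199.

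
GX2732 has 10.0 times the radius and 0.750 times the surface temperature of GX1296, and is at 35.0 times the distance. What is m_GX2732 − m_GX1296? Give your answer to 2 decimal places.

L_GX2732/L_GX1296 = (10.0)²(0.750)⁴ = 31.64.
F_GX2732/F_GX1296 = (L_GX2732/L_GX1296)/(d_GX2732/d_GX1296)² = 31.64/1225 = 0.02583.
m_GX2732 − m_GX1296 = −2.5 log₁₀(0.02583) = 3.97.

3.97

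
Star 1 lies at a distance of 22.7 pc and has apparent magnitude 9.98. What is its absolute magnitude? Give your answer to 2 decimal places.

M = m − 5 log₁₀(d/10 pc) = 9.98 − 5 log₁₀(22.7/10)
  = 9.98 − 5 × 0.356 = 9.98 − 1.78 = 8.20.

8.20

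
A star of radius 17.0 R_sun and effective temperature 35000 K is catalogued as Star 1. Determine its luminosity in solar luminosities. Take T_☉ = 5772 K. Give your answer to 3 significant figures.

L/L_☉ = (R/R_☉)² (T/T_☉)⁴ = (17.0)² × (35000/5772)⁴
       = 289.0 × (6.064)⁴ = 289.0 × 1352 = 3.907×10^5.

3.91×10^5 solar luminosities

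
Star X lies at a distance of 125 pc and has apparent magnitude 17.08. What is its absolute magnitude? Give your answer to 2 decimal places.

M = m − 5 log₁₀(d/10 pc) = 17.08 − 5 log₁₀(125/10)
  = 17.08 − 5 × 1.097 = 17.08 − 5.48 = 11.60.

11.60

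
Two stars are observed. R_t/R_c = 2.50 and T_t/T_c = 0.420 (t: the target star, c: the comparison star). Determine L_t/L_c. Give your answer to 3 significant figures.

From the Stefan–Boltzmann law, L ∝ R²T⁴, so
L_t/L_c = (R_t/R_c)² (T_t/T_c)⁴ = (2.50)² × (0.420)⁴ = 6.250 × 0.03112 = 0.1945.

0.194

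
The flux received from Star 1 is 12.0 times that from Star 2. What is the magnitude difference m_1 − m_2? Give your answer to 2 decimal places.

m_1 − m_2 = −2.5 log₁₀(F_1/F_2) = −2.5 log₁₀(12.0) = −2.5 × (1.079) = -2.698.

-2.70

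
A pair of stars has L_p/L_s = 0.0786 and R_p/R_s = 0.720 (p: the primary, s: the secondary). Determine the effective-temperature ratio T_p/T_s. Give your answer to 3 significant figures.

0.624

L ∝ R²T⁴ gives T ∝ (L/R²)^(1/4), so
T_p/T_s = (0.0786 / 0.720²)^(1/4) = (0.1516)^(1/4) = 0.6240.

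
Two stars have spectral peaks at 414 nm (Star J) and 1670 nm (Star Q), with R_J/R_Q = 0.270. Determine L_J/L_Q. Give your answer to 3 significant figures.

19.3

Wien's law gives T ∝ 1/λ_max, so T_J/T_Q = λ_Q/λ_J = 1670/414 = 4.034.
Then L ∝ R²T⁴ gives L_J/L_Q = (0.270)² × (4.034)⁴ = 0.07290 × 264.8 = 19.30.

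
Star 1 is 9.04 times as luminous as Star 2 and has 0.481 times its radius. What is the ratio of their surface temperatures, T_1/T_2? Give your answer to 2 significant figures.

L ∝ R²T⁴ gives T ∝ (L/R²)^(1/4), so
T_1/T_2 = (9.04 / 0.481²)^(1/4) = (39.07)^(1/4) = 2.500.

2.5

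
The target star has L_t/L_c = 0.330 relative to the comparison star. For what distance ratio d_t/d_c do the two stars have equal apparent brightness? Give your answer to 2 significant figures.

Equal flux requires L_t/d_t² = L_c/d_c², so d_t/d_c = √(L_t/L_c)
= √(0.330) = 0.5745.

0.57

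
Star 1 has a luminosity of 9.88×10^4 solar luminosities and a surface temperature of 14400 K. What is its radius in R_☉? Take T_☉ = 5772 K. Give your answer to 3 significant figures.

R/R_☉ = √(L/L_☉) / (T/T_☉)² = √(9.88×10^4) / (2.495)²
       = 314.3 / 6.224 = 50.50.

50.5 R_☉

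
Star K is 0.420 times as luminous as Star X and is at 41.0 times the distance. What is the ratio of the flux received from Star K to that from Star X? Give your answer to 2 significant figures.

2.5×10^-4

F = L/(4πd²), so F_K/F_X = (L_K/L_X) / (d_K/d_X)²
= 0.420 / (41.0)² = 0.420 / 1681 = 2.499×10^-4.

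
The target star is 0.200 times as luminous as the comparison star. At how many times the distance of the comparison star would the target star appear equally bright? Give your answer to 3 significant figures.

Equal flux requires L_t/d_t² = L_c/d_c², so d_t/d_c = √(L_t/L_c)
= √(0.200) = 0.4472.

0.447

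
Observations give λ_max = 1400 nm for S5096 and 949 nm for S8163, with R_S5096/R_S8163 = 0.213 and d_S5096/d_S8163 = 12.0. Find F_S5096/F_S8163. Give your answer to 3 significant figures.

6.65×10^-5

Wien's law: T_S5096/T_S8163 = λ_S8163/λ_S5096 = 949/1400 = 0.6779.
L_S5096/L_S8163 = (R_S5096/R_S8163)²(T_S5096/T_S8163)⁴ = (0.213)²(0.6779)⁴ = 0.009579.
F_S5096/F_S8163 = (L_S5096/L_S8163)/(d_S5096/d_S8163)² = 0.009579/(12.0)² = 6.652×10^-5.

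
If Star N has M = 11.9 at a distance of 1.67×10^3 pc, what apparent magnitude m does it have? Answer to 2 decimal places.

m = M + 5 log₁₀(d/10 pc) = 11.9 + 5 log₁₀(1.67×10^3/10)
  = 11.9 + 5 × 2.223 = 11.9 + 11.11 = 23.01.

23.01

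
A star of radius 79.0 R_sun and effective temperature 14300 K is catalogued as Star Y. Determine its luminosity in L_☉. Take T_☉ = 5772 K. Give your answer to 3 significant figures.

2.35×10^5 L_☉

L/L_☉ = (R/R_☉)² (T/T_☉)⁴ = (79.0)² × (14300/5772)⁴
       = 6241 × (2.477)⁴ = 6241 × 37.67 = 2.351×10^5.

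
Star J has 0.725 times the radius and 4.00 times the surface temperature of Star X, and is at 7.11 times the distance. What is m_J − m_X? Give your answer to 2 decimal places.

-1.06

L_J/L_X = (0.725)²(4.00)⁴ = 134.6.
F_J/F_X = (L_J/L_X)/(d_J/d_X)² = 134.6/50.55 = 2.662.
m_J − m_X = −2.5 log₁₀(2.662) = -1.06.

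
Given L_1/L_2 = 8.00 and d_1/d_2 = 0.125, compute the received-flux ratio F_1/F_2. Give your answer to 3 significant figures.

F = L/(4πd²), so F_1/F_2 = (L_1/L_2) / (d_1/d_2)²
= 8.00 / (0.125)² = 8.00 / 0.01562 = 512.0.

512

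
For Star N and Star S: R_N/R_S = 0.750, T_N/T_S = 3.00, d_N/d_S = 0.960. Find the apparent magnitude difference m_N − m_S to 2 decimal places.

L_N/L_S = (0.750)²(3.00)⁴ = 45.56.
F_N/F_S = (L_N/L_S)/(d_N/d_S)² = 45.56/0.9216 = 49.44.
m_N − m_S = −2.5 log₁₀(49.44) = -4.24.

-4.24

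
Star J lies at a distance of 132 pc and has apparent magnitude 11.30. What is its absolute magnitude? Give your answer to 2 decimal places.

M = m − 5 log₁₀(d/10 pc) = 11.30 − 5 log₁₀(132/10)
  = 11.30 − 5 × 1.121 = 11.30 − 5.60 = 5.70.

5.70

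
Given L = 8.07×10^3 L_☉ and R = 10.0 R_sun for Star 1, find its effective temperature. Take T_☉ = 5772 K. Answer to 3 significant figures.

1.73×10^4 K

T/T_☉ = (L/L_☉)^(1/4) / (R/R_☉)^(1/2)
T = 5772 × (8.07×10^3)^(1/4) / √(10.0) = 5772 × 9.478 / 3.162 = 1.730×10^4 K.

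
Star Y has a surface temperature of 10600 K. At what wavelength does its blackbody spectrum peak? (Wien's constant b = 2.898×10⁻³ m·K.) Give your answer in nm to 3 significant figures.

λ_max = b/T = 2.898×10⁻³ / 10600 = 2.73×10^-7 m = 273.4 nm.

273 nm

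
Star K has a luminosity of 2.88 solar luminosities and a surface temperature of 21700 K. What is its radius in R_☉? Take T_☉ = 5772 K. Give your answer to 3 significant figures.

0.120 R_☉

R/R_☉ = √(L/L_☉) / (T/T_☉)² = √(2.88) / (3.760)²
       = 1.697 / 14.13 = 0.1201.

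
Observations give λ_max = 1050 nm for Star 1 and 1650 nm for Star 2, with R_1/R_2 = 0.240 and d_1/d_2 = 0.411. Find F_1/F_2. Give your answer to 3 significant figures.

2.08

Wien's law: T_1/T_2 = λ_2/λ_1 = 1650/1050 = 1.571.
L_1/L_2 = (R_1/R_2)²(T_1/T_2)⁴ = (0.240)²(1.571)⁴ = 0.3512.
F_1/F_2 = (L_1/L_2)/(d_1/d_2)² = 0.3512/(0.411)² = 2.079.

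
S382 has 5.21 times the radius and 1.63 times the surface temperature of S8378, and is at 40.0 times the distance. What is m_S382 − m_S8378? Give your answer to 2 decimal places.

2.30

L_S382/L_S8378 = (5.21)²(1.63)⁴ = 191.6.
F_S382/F_S8378 = (L_S382/L_S8378)/(d_S382/d_S8378)² = 191.6/1600 = 0.1198.
m_S382 − m_S8378 = −2.5 log₁₀(0.1198) = 2.30.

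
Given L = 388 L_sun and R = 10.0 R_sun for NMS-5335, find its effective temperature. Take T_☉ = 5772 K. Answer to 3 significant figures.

T/T_☉ = (L/L_☉)^(1/4) / (R/R_☉)^(1/2)
T = 5772 × (388)^(1/4) / √(10.0) = 5772 × 4.438 / 3.162 = 8101 K.

8.10×10^3 K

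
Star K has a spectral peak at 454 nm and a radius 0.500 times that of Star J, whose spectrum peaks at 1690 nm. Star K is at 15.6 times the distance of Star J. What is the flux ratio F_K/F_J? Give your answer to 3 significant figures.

0.197

Wien's law: T_K/T_J = λ_J/λ_K = 1690/454 = 3.722.
L_K/L_J = (R_K/R_J)²(T_K/T_J)⁴ = (0.500)²(3.722)⁴ = 48.00.
F_K/F_J = (L_K/L_J)/(d_K/d_J)² = 48.00/(15.6)² = 0.1972.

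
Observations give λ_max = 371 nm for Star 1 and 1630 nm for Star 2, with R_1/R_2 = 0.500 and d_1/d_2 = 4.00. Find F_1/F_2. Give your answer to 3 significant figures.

5.82

Wien's law: T_1/T_2 = λ_2/λ_1 = 1630/371 = 4.394.
L_1/L_2 = (R_1/R_2)²(T_1/T_2)⁴ = (0.500)²(4.394)⁴ = 93.15.
F_1/F_2 = (L_1/L_2)/(d_1/d_2)² = 93.15/(4.00)² = 5.822.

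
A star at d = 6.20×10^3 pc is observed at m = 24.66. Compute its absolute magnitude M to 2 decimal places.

M = m − 5 log₁₀(d/10 pc) = 24.66 − 5 log₁₀(6.20×10^3/10)
  = 24.66 − 5 × 2.792 = 24.66 − 13.96 = 10.70.

10.70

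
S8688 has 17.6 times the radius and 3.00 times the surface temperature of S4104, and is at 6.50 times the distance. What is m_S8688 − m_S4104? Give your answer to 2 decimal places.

L_S8688/L_S4104 = (17.6)²(3.00)⁴ = 2.509×10^4.
F_S8688/F_S4104 = (L_S8688/L_S4104)/(d_S8688/d_S4104)² = 2.509×10^4/42.25 = 593.9.
m_S8688 − m_S4104 = −2.5 log₁₀(593.9) = -6.93.

-6.93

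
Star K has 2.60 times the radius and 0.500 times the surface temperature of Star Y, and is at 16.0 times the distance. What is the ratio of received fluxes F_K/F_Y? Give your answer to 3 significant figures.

L_K/L_Y = (R_K/R_Y)²(T_K/T_Y)⁴ = (2.60)² × (0.500)⁴ = 0.4225.
F_K/F_Y = (L_K/L_Y)/(d_K/d_Y)² = 0.4225 / (16.0)² = 0.001650.

0.00165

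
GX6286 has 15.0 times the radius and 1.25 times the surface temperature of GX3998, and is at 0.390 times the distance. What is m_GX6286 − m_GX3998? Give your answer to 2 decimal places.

L_GX6286/L_GX3998 = (15.0)²(1.25)⁴ = 549.3.
F_GX6286/F_GX3998 = (L_GX6286/L_GX3998)/(d_GX6286/d_GX3998)² = 549.3/0.1521 = 3612.
m_GX6286 − m_GX3998 = −2.5 log₁₀(3612) = -8.89.

-8.89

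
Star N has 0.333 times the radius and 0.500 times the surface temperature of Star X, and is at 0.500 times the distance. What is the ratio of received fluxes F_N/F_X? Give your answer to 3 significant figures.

0.0277

L_N/L_X = (R_N/R_X)²(T_N/T_X)⁴ = (0.333)² × (0.500)⁴ = 0.006931.
F_N/F_X = (L_N/L_X)/(d_N/d_X)² = 0.006931 / (0.500)² = 0.02772.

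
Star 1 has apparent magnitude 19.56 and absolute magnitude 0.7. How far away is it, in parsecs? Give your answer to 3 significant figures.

5.92×10^4 pc

m − M = 5 log₁₀(d/10 pc)
19.56 − (0.7) = 18.86 = 5 log₁₀(d/10)
d = 10 × 10^(18.86/5) = 10 × 10^3.772 = 5.916×10^4 pc.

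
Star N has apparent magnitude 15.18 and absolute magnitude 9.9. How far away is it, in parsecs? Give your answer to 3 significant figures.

114 pc

m − M = 5 log₁₀(d/10 pc)
15.18 − (9.9) = 5.28 = 5 log₁₀(d/10)
d = 10 × 10^(5.28/5) = 10 × 10^1.056 = 113.8 pc.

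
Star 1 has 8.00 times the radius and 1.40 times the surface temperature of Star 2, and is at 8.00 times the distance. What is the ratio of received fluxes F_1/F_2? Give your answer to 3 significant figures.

L_1/L_2 = (R_1/R_2)²(T_1/T_2)⁴ = (8.00)² × (1.40)⁴ = 245.9.
F_1/F_2 = (L_1/L_2)/(d_1/d_2)² = 245.9 / (8.00)² = 3.842.

3.84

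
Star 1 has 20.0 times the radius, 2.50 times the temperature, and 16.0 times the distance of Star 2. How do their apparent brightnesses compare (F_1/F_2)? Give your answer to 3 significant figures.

L_1/L_2 = (R_1/R_2)²(T_1/T_2)⁴ = (20.0)² × (2.50)⁴ = 1.562×10^4.
F_1/F_2 = (L_1/L_2)/(d_1/d_2)² = 1.562×10^4 / (16.0)² = 61.04.

61.0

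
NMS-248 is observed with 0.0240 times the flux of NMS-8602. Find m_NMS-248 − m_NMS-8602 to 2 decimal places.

m_NMS-248 − m_NMS-8602 = −2.5 log₁₀(F_NMS-248/F_NMS-8602) = −2.5 log₁₀(0.0240) = −2.5 × (-1.620) = 4.049.

4.05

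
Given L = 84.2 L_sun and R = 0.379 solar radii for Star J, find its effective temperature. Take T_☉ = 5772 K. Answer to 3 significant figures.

2.84×10^4 K

T/T_☉ = (L/L_☉)^(1/4) / (R/R_☉)^(1/2)
T = 5772 × (84.2)^(1/4) / √(0.379) = 5772 × 3.029 / 0.6156 = 2.840×10^4 K.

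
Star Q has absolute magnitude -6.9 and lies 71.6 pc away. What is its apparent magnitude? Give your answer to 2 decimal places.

m = M + 5 log₁₀(d/10 pc) = -6.9 + 5 log₁₀(71.6/10)
  = -6.9 + 5 × 0.855 = -6.9 + 4.27 = -2.63.

-2.63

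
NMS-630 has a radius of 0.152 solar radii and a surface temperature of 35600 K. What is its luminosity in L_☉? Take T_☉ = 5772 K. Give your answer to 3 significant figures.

L/L_☉ = (R/R_☉)² (T/T_☉)⁴ = (0.152)² × (35600/5772)⁴
       = 0.02310 × (6.168)⁴ = 0.02310 × 1447 = 33.43.

33.4 L_☉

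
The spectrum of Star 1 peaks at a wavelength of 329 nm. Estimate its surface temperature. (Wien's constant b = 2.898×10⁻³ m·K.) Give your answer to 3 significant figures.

T = b/λ_max = 2.898×10⁻³ / (329×10⁻⁹) = 8809 K.

8.81×10^3 K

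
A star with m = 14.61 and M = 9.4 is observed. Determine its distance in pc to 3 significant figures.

110 pc

m − M = 5 log₁₀(d/10 pc)
14.61 − (9.4) = 5.21 = 5 log₁₀(d/10)
d = 10 × 10^(5.21/5) = 10 × 10^1.042 = 110.2 pc.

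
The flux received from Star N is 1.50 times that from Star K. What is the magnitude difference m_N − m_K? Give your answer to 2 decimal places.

m_N − m_K = −2.5 log₁₀(F_N/F_K) = −2.5 log₁₀(1.50) = −2.5 × (0.176) = -0.440.

-0.44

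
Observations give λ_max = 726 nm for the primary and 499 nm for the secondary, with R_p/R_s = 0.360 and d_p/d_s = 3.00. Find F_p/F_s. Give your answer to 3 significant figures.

0.00321

Wien's law: T_p/T_s = λ_s/λ_p = 499/726 = 0.6873.
L_p/L_s = (R_p/R_s)²(T_p/T_s)⁴ = (0.360)²(0.6873)⁴ = 0.02892.
F_p/F_s = (L_p/L_s)/(d_p/d_s)² = 0.02892/(3.00)² = 0.003214.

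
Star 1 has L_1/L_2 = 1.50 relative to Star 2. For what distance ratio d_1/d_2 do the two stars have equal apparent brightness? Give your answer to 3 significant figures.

1.22

Equal flux requires L_1/d_1² = L_2/d_2², so d_1/d_2 = √(L_1/L_2)
= √(1.50) = 1.225.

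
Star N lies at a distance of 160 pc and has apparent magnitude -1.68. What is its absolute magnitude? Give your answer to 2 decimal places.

M = m − 5 log₁₀(d/10 pc) = -1.68 − 5 log₁₀(160/10)
  = -1.68 − 5 × 1.204 = -1.68 − 6.02 = -7.70.

-7.70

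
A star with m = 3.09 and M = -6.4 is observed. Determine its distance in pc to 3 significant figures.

791 pc

m − M = 5 log₁₀(d/10 pc)
3.09 − (-6.4) = 9.49 = 5 log₁₀(d/10)
d = 10 × 10^(9.49/5) = 10 × 10^1.898 = 790.7 pc.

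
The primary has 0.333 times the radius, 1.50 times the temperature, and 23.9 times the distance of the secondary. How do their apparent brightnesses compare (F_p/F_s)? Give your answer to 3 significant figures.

L_p/L_s = (R_p/R_s)²(T_p/T_s)⁴ = (0.333)² × (1.50)⁴ = 0.5614.
F_p/F_s = (L_p/L_s)/(d_p/d_s)² = 0.5614 / (23.9)² = 9.828×10^-4.

9.83×10^-4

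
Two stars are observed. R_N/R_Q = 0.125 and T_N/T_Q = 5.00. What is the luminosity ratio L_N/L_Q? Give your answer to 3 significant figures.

9.77

From the Stefan–Boltzmann law, L ∝ R²T⁴, so
L_N/L_Q = (R_N/R_Q)² (T_N/T_Q)⁴ = (0.125)² × (5.00)⁴ = 0.01562 × 625.0 = 9.766.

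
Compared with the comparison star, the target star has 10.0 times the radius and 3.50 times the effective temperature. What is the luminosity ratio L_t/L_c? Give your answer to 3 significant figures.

From the Stefan–Boltzmann law, L ∝ R²T⁴, so
L_t/L_c = (R_t/R_c)² (T_t/T_c)⁴ = (10.0)² × (3.50)⁴ = 100.0 × 150.1 = 1.501×10^4.

1.50×10^4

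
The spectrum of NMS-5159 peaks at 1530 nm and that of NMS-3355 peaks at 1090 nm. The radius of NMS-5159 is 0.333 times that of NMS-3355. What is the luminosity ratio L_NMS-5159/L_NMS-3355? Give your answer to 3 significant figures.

Wien's law gives T ∝ 1/λ_max, so T_NMS-5159/T_NMS-3355 = λ_NMS-3355/λ_NMS-5159 = 1090/1530 = 0.7124.
Then L ∝ R²T⁴ gives L_NMS-5159/L_NMS-3355 = (0.333)² × (0.7124)⁴ = 0.1109 × 0.2576 = 0.02856.

0.0286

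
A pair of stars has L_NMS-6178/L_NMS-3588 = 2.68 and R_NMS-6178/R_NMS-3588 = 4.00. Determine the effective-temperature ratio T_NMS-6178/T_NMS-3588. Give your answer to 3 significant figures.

0.640

L ∝ R²T⁴ gives T ∝ (L/R²)^(1/4), so
T_NMS-6178/T_NMS-3588 = (2.68 / 4.00²)^(1/4) = (0.1675)^(1/4) = 0.6397.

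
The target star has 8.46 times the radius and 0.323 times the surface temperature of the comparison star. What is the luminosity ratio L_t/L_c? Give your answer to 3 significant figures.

0.779

From the Stefan–Boltzmann law, L ∝ R²T⁴, so
L_t/L_c = (R_t/R_c)² (T_t/T_c)⁴ = (8.46)² × (0.323)⁴ = 71.57 × 0.01088 = 0.7790.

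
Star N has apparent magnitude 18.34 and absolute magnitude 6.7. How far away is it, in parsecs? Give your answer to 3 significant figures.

m − M = 5 log₁₀(d/10 pc)
18.34 − (6.7) = 11.64 = 5 log₁₀(d/10)
d = 10 × 10^(11.64/5) = 10 × 10^2.328 = 2128 pc.

2.13×10^3 pc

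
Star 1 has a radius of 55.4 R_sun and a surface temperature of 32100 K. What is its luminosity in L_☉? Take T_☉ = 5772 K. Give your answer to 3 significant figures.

L/L_☉ = (R/R_☉)² (T/T_☉)⁴ = (55.4)² × (32100/5772)⁴
       = 3069 × (5.561)⁴ = 3069 × 956.6 = 2.936×10^6.

2.94×10^6 L_☉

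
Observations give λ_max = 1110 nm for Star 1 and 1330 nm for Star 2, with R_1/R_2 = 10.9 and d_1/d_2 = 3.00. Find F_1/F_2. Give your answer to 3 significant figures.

Wien's law: T_1/T_2 = λ_2/λ_1 = 1330/1110 = 1.198.
L_1/L_2 = (R_1/R_2)²(T_1/T_2)⁴ = (10.9)²(1.198)⁴ = 244.9.
F_1/F_2 = (L_1/L_2)/(d_1/d_2)² = 244.9/(3.00)² = 27.21.

27.2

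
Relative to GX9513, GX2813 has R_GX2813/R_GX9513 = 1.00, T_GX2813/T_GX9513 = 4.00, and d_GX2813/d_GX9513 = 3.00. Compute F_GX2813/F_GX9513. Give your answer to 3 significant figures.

L_GX2813/L_GX9513 = (R_GX2813/R_GX9513)²(T_GX2813/T_GX9513)⁴ = (1.00)² × (4.00)⁴ = 256.0.
F_GX2813/F_GX9513 = (L_GX2813/L_GX9513)/(d_GX2813/d_GX9513)² = 256.0 / (3.00)² = 28.44.

28.4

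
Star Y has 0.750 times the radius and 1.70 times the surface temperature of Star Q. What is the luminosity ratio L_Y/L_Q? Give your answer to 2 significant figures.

From the Stefan–Boltzmann law, L ∝ R²T⁴, so
L_Y/L_Q = (R_Y/R_Q)² (T_Y/T_Q)⁴ = (0.750)² × (1.70)⁴ = 0.5625 × 8.352 = 4.698.

4.7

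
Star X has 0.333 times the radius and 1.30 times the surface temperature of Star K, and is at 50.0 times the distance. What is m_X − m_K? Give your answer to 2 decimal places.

9.74

L_X/L_K = (0.333)²(1.30)⁴ = 0.3167.
F_X/F_K = (L_X/L_K)/(d_X/d_K)² = 0.3167/2500 = 1.267×10^-4.
m_X − m_K = −2.5 log₁₀(1.267×10^-4) = 9.74.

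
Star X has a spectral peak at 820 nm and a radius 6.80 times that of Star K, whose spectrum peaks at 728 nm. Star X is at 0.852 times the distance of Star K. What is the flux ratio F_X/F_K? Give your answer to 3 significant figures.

39.6

Wien's law: T_X/T_K = λ_K/λ_X = 728/820 = 0.8878.
L_X/L_K = (R_X/R_K)²(T_X/T_K)⁴ = (6.80)²(0.8878)⁴ = 28.73.
F_X/F_K = (L_X/L_K)/(d_X/d_K)² = 28.73/(0.852)² = 39.57.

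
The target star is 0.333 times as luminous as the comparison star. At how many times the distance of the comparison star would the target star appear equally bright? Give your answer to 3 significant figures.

Equal flux requires L_t/d_t² = L_c/d_c², so d_t/d_c = √(L_t/L_c)
= √(0.333) = 0.5771.

0.577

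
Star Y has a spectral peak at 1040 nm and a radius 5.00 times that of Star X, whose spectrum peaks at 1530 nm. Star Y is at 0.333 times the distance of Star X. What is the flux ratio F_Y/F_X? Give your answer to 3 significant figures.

Wien's law: T_Y/T_X = λ_X/λ_Y = 1530/1040 = 1.471.
L_Y/L_X = (R_Y/R_X)²(T_Y/T_X)⁴ = (5.00)²(1.471)⁴ = 117.1.
F_Y/F_X = (L_Y/L_X)/(d_Y/d_X)² = 117.1/(0.333)² = 1056.

1.06×10^3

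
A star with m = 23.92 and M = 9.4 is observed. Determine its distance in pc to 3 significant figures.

m − M = 5 log₁₀(d/10 pc)
23.92 − (9.4) = 14.52 = 5 log₁₀(d/10)
d = 10 × 10^(14.52/5) = 10 × 10^2.904 = 8017 pc.

8.02×10^3 pc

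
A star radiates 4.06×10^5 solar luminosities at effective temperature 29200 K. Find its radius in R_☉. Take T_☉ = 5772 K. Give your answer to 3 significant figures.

24.9 R_☉

R/R_☉ = √(L/L_☉) / (T/T_☉)² = √(4.06×10^5) / (5.059)²
       = 637.2 / 25.59 = 24.90.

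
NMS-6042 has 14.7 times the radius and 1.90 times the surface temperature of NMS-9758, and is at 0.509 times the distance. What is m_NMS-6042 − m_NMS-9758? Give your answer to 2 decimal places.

L_NMS-6042/L_NMS-9758 = (14.7)²(1.90)⁴ = 2816.
F_NMS-6042/F_NMS-9758 = (L_NMS-6042/L_NMS-9758)/(d_NMS-6042/d_NMS-9758)² = 2816/0.2591 = 1.087×10^4.
m_NMS-6042 − m_NMS-9758 = −2.5 log₁₀(1.087×10^4) = -10.09.

-10.09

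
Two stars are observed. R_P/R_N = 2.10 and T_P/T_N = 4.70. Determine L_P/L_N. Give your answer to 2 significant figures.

From the Stefan–Boltzmann law, L ∝ R²T⁴, so
L_P/L_N = (R_P/R_N)² (T_P/T_N)⁴ = (2.10)² × (4.70)⁴ = 4.410 × 488.0 = 2152.

2.2×10^3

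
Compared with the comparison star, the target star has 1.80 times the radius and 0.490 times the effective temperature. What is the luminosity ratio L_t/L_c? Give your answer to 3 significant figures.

From the Stefan–Boltzmann law, L ∝ R²T⁴, so
L_t/L_c = (R_t/R_c)² (T_t/T_c)⁴ = (1.80)² × (0.490)⁴ = 3.240 × 0.05765 = 0.1868.

0.187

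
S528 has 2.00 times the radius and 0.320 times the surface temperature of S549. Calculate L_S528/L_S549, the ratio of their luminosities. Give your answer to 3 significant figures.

From the Stefan–Boltzmann law, L ∝ R²T⁴, so
L_S528/L_S549 = (R_S528/R_S549)² (T_S528/T_S549)⁴ = (2.00)² × (0.320)⁴ = 4.000 × 0.01049 = 0.04194.

0.0419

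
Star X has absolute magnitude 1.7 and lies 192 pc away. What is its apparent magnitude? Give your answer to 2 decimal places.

m = M + 5 log₁₀(d/10 pc) = 1.7 + 5 log₁₀(192/10)
  = 1.7 + 5 × 1.283 = 1.7 + 6.42 = 8.12.

8.12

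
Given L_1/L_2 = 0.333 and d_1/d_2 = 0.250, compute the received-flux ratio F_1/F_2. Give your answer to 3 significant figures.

F = L/(4πd²), so F_1/F_2 = (L_1/L_2) / (d_1/d_2)²
= 0.333 / (0.250)² = 0.333 / 0.06250 = 5.328.

5.33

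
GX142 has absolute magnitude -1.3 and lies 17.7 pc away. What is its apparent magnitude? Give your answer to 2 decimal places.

-0.06

m = M + 5 log₁₀(d/10 pc) = -1.3 + 5 log₁₀(17.7/10)
  = -1.3 + 5 × 0.248 = -1.3 + 1.24 = -0.06.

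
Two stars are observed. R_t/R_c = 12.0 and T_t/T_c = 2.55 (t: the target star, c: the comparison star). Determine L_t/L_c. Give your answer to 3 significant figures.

6.09×10^3

From the Stefan–Boltzmann law, L ∝ R²T⁴, so
L_t/L_c = (R_t/R_c)² (T_t/T_c)⁴ = (12.0)² × (2.55)⁴ = 144.0 × 42.28 = 6089.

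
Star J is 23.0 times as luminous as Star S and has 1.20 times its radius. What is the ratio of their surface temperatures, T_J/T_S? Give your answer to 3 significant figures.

L ∝ R²T⁴ gives T ∝ (L/R²)^(1/4), so
T_J/T_S = (23.0 / 1.20²)^(1/4) = (15.97)^(1/4) = 1.999.

2.00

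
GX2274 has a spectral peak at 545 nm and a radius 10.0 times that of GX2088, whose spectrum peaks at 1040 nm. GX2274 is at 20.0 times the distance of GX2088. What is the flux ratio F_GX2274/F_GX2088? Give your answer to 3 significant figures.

3.32

Wien's law: T_GX2274/T_GX2088 = λ_GX2088/λ_GX2274 = 1040/545 = 1.908.
L_GX2274/L_GX2088 = (R_GX2274/R_GX2088)²(T_GX2274/T_GX2088)⁴ = (10.0)²(1.908)⁴ = 1326.
F_GX2274/F_GX2088 = (L_GX2274/L_GX2088)/(d_GX2274/d_GX2088)² = 1326/(20.0)² = 3.315.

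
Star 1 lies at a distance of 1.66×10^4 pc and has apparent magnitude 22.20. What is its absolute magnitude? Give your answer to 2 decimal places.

6.10

M = m − 5 log₁₀(d/10 pc) = 22.20 − 5 log₁₀(1.66×10^4/10)
  = 22.20 − 5 × 3.220 = 22.20 − 16.10 = 6.10.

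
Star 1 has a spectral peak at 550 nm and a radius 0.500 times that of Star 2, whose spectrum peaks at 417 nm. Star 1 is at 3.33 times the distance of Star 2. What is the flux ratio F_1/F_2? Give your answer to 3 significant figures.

0.00745

Wien's law: T_1/T_2 = λ_2/λ_1 = 417/550 = 0.7582.
L_1/L_2 = (R_1/R_2)²(T_1/T_2)⁴ = (0.500)²(0.7582)⁴ = 0.08261.
F_1/F_2 = (L_1/L_2)/(d_1/d_2)² = 0.08261/(3.33)² = 0.007450.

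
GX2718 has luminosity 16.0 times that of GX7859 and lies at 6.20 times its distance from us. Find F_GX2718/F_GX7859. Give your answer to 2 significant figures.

F = L/(4πd²), so F_GX2718/F_GX7859 = (L_GX2718/L_GX7859) / (d_GX2718/d_GX7859)²
= 16.0 / (6.20)² = 16.0 / 38.44 = 0.4162.

0.42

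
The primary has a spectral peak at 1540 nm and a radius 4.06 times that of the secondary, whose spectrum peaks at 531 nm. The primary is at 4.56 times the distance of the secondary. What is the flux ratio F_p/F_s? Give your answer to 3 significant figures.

Wien's law: T_p/T_s = λ_s/λ_p = 531/1540 = 0.3448.
L_p/L_s = (R_p/R_s)²(T_p/T_s)⁴ = (4.06)²(0.3448)⁴ = 0.2330.
F_p/F_s = (L_p/L_s)/(d_p/d_s)² = 0.2330/(4.56)² = 0.01121.

0.0112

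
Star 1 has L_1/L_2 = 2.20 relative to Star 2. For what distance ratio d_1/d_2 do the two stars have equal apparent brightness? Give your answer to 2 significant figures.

Equal flux requires L_1/d_1² = L_2/d_2², so d_1/d_2 = √(L_1/L_2)
= √(2.20) = 1.483.

1.5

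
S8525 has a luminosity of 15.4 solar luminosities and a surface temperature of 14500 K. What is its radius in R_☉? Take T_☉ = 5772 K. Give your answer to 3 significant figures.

0.622 R_☉

R/R_☉ = √(L/L_☉) / (T/T_☉)² = √(15.4) / (2.512)²
       = 3.924 / 6.311 = 0.6218.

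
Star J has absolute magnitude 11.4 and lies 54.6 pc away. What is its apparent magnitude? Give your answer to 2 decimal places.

15.09

m = M + 5 log₁₀(d/10 pc) = 11.4 + 5 log₁₀(54.6/10)
  = 11.4 + 5 × 0.737 = 11.4 + 3.69 = 15.09.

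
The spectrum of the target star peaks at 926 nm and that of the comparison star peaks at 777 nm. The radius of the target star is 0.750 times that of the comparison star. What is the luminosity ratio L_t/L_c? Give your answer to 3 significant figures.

Wien's law gives T ∝ 1/λ_max, so T_t/T_c = λ_c/λ_t = 777/926 = 0.8391.
Then L ∝ R²T⁴ gives L_t/L_c = (0.750)² × (0.8391)⁴ = 0.5625 × 0.4957 = 0.2788.

0.279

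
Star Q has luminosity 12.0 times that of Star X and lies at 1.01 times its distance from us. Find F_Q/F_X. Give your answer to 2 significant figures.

F = L/(4πd²), so F_Q/F_X = (L_Q/L_X) / (d_Q/d_X)²
= 12.0 / (1.01)² = 12.0 / 1.020 = 11.76.

12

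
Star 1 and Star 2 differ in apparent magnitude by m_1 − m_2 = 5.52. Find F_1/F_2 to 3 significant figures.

F_1/F_2 = 10^(−(m_1 − m_2)/2.5) = 10^(-5.52/2.5) = 10^-2.208 = 0.006194.

0.00619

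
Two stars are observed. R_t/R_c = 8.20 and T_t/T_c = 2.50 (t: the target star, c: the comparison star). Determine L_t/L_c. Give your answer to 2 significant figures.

From the Stefan–Boltzmann law, L ∝ R²T⁴, so
L_t/L_c = (R_t/R_c)² (T_t/T_c)⁴ = (8.20)² × (2.50)⁴ = 67.24 × 39.06 = 2627.

2.6×10^3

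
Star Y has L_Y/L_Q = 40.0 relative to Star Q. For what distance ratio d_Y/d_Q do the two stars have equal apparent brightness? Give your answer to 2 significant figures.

Equal flux requires L_Y/d_Y² = L_Q/d_Q², so d_Y/d_Q = √(L_Y/L_Q)
= √(40.0) = 6.325.

6.3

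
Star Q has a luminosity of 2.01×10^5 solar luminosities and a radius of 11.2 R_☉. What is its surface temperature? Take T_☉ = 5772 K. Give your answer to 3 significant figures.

3.65×10^4 K

T/T_☉ = (L/L_☉)^(1/4) / (R/R_☉)^(1/2)
T = 5772 × (2.01×10^5)^(1/4) / √(11.2) = 5772 × 21.17 / 3.347 = 3.652×10^4 K.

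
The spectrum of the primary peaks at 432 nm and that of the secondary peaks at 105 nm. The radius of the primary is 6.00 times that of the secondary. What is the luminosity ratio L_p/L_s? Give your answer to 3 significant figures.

Wien's law gives T ∝ 1/λ_max, so T_p/T_s = λ_s/λ_p = 105/432 = 0.2431.
Then L ∝ R²T⁴ gives L_p/L_s = (6.00)² × (0.2431)⁴ = 36.00 × 0.003490 = 0.1256.

0.126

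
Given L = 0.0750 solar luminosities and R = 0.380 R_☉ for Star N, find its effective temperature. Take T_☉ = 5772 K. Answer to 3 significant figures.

4.90×10^3 K

T/T_☉ = (L/L_☉)^(1/4) / (R/R_☉)^(1/2)
T = 5772 × (0.0750)^(1/4) / √(0.380) = 5772 × 0.5233 / 0.6164 = 4900 K.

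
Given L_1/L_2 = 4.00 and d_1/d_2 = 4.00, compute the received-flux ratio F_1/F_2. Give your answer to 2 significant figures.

0.25

F = L/(4πd²), so F_1/F_2 = (L_1/L_2) / (d_1/d_2)²
= 4.00 / (4.00)² = 4.00 / 16.00 = 0.2500.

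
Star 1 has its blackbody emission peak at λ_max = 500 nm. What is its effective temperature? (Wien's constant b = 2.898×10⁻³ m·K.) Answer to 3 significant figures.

5.80×10^3 K

T = b/λ_max = 2.898×10⁻³ / (500×10⁻⁹) = 5796 K.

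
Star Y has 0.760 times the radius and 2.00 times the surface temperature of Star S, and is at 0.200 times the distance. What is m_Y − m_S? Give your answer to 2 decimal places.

L_Y/L_S = (0.760)²(2.00)⁴ = 9.242.
F_Y/F_S = (L_Y/L_S)/(d_Y/d_S)² = 9.242/0.04000 = 231.0.
m_Y − m_S = −2.5 log₁₀(231.0) = -5.91.

-5.91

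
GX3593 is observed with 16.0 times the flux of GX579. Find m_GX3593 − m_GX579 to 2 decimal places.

-3.01

m_GX3593 − m_GX579 = −2.5 log₁₀(F_GX3593/F_GX579) = −2.5 log₁₀(16.0) = −2.5 × (1.204) = -3.010.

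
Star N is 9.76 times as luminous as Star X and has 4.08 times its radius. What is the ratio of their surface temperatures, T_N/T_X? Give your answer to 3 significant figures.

0.875

L ∝ R²T⁴ gives T ∝ (L/R²)^(1/4), so
T_N/T_X = (9.76 / 4.08²)^(1/4) = (0.5863)^(1/4) = 0.8750.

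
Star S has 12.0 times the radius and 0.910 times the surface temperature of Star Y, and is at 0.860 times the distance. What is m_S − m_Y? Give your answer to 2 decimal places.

-5.31

L_S/L_Y = (12.0)²(0.910)⁴ = 98.75.
F_S/F_Y = (L_S/L_Y)/(d_S/d_Y)² = 98.75/0.7396 = 133.5.
m_S − m_Y = −2.5 log₁₀(133.5) = -5.31.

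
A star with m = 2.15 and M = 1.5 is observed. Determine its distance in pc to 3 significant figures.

m − M = 5 log₁₀(d/10 pc)
2.15 − (1.5) = 0.65 = 5 log₁₀(d/10)
d = 10 × 10^(0.65/5) = 10 × 10^0.130 = 13.49 pc.

13.5 pc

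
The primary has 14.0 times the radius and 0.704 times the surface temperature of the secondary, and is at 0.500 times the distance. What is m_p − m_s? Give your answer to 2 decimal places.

-5.71

L_p/L_s = (14.0)²(0.704)⁴ = 48.14.
F_p/F_s = (L_p/L_s)/(d_p/d_s)² = 48.14/0.2500 = 192.6.
m_p − m_s = −2.5 log₁₀(192.6) = -5.71.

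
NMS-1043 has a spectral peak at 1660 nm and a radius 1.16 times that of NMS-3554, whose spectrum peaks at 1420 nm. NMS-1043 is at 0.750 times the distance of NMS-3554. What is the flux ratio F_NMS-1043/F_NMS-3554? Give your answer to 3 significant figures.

Wien's law: T_NMS-1043/T_NMS-3554 = λ_NMS-3554/λ_NMS-1043 = 1420/1660 = 0.8554.
L_NMS-1043/L_NMS-3554 = (R_NMS-1043/R_NMS-3554)²(T_NMS-1043/T_NMS-3554)⁴ = (1.16)²(0.8554)⁴ = 0.7205.
F_NMS-1043/F_NMS-3554 = (L_NMS-1043/L_NMS-3554)/(d_NMS-1043/d_NMS-3554)² = 0.7205/(0.750)² = 1.281.

1.28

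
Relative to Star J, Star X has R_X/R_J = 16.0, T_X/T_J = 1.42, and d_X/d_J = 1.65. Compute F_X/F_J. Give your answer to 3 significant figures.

L_X/L_J = (R_X/R_J)²(T_X/T_J)⁴ = (16.0)² × (1.42)⁴ = 1041.
F_X/F_J = (L_X/L_J)/(d_X/d_J)² = 1041 / (1.65)² = 382.3.

382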